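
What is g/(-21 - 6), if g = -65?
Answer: 65/27 ≈ 2.4074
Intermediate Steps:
g/(-21 - 6) = -65/(-21 - 6) = -65/(-27) = -65*(-1/27) = 65/27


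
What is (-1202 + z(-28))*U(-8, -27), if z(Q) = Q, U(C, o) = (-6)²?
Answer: -44280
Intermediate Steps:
U(C, o) = 36
(-1202 + z(-28))*U(-8, -27) = (-1202 - 28)*36 = -1230*36 = -44280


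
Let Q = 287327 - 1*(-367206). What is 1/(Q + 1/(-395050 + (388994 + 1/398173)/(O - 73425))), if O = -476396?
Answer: 86486032508794613/56607962315859940553696 ≈ 1.5278e-6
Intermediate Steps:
Q = 654533 (Q = 287327 + 367206 = 654533)
1/(Q + 1/(-395050 + (388994 + 1/398173)/(O - 73425))) = 1/(654533 + 1/(-395050 + (388994 + 1/398173)/(-476396 - 73425))) = 1/(654533 + 1/(-395050 + (388994 + 1/398173)/(-549821))) = 1/(654533 + 1/(-395050 + (154886907963/398173)*(-1/549821))) = 1/(654533 + 1/(-395050 - 154886907963/218923877033)) = 1/(654533 + 1/(-86486032508794613/218923877033)) = 1/(654533 - 218923877033/86486032508794613) = 1/(56607962315859940553696/86486032508794613) = 86486032508794613/56607962315859940553696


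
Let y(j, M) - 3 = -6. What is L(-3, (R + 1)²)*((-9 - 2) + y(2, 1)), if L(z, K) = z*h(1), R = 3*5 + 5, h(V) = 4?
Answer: 168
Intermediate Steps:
y(j, M) = -3 (y(j, M) = 3 - 6 = -3)
R = 20 (R = 15 + 5 = 20)
L(z, K) = 4*z (L(z, K) = z*4 = 4*z)
L(-3, (R + 1)²)*((-9 - 2) + y(2, 1)) = (4*(-3))*((-9 - 2) - 3) = -12*(-11 - 3) = -12*(-14) = 168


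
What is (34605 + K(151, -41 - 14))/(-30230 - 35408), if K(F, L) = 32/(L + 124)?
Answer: -2387777/4529022 ≈ -0.52722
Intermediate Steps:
K(F, L) = 32/(124 + L)
(34605 + K(151, -41 - 14))/(-30230 - 35408) = (34605 + 32/(124 + (-41 - 14)))/(-30230 - 35408) = (34605 + 32/(124 - 55))/(-65638) = (34605 + 32/69)*(-1/65638) = (2387777/69)*(-1/65638) = -2387777/4529022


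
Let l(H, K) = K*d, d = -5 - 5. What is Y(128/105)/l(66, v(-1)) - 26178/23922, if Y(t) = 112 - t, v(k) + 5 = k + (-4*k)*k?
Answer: 47107/3488625 ≈ 0.013503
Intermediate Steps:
d = -10
v(k) = -5 + k - 4*k² (v(k) = -5 + (k + (-4*k)*k) = -5 + (k - 4*k²) = -5 + k - 4*k²)
l(H, K) = -10*K (l(H, K) = K*(-10) = -10*K)
Y(128/105)/l(66, v(-1)) - 26178/23922 = (112 - 128/105)/((-10*(-5 - 1 - 4*(-1)²))) - 26178/23922 = (112 - 128/105)/((-10*(-5 - 1 - 4*1))) - 26178*1/23922 = (112 - 1*128/105)/((-10*(-5 - 1 - 4))) - 4363/3987 = (112 - 128/105)/((-10*(-10))) - 4363/3987 = (11632/105)/100 - 4363/3987 = (11632/105)*(1/100) - 4363/3987 = 2908/2625 - 4363/3987 = 47107/3488625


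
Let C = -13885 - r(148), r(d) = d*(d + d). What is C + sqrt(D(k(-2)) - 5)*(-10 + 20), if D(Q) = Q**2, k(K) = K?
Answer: -57693 + 10*I ≈ -57693.0 + 10.0*I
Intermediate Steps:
r(d) = 2*d**2 (r(d) = d*(2*d) = 2*d**2)
C = -57693 (C = -13885 - 2*148**2 = -13885 - 2*21904 = -13885 - 1*43808 = -13885 - 43808 = -57693)
C + sqrt(D(k(-2)) - 5)*(-10 + 20) = -57693 + sqrt((-2)**2 - 5)*(-10 + 20) = -57693 + sqrt(4 - 5)*10 = -57693 + sqrt(-1)*10 = -57693 + I*10 = -57693 + 10*I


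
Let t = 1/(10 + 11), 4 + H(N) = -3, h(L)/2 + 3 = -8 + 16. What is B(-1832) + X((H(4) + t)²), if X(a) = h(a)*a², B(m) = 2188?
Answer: 4969242988/194481 ≈ 25551.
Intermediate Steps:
h(L) = 10 (h(L) = -6 + 2*(-8 + 16) = -6 + 2*8 = -6 + 16 = 10)
H(N) = -7 (H(N) = -4 - 3 = -7)
t = 1/21 ≈ 0.047619
X(a) = 10*a²
B(-1832) + X((H(4) + t)²) = 2188 + 10*((-7 + 1/21)²)² = 2188 + 10*((-146/21)²)² = 2188 + 10*(21316/441)² = 2188 + 10*(454371856/194481) = 2188 + 4543718560/194481 = 4969242988/194481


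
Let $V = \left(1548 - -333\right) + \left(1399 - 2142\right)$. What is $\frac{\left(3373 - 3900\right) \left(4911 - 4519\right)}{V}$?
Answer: $- \frac{103292}{569} \approx -181.53$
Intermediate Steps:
$V = 1138$ ($V = \left(1548 + 333\right) - 743 = 1881 - 743 = 1138$)
$\frac{\left(3373 - 3900\right) \left(4911 - 4519\right)}{V} = \frac{\left(3373 - 3900\right) \left(4911 - 4519\right)}{1138} = \left(-527\right) 392 \cdot \frac{1}{1138} = \left(-206584\right) \frac{1}{1138} = - \frac{103292}{569}$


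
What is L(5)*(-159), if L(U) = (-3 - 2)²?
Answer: -3975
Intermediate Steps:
L(U) = 25 (L(U) = (-5)² = 25)
L(5)*(-159) = 25*(-159) = -3975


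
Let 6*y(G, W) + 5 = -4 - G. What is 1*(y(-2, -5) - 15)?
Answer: -97/6 ≈ -16.167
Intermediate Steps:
y(G, W) = -3/2 - G/6 (y(G, W) = -⅚ + (-4 - G)/6 = -⅚ + (-⅔ - G/6) = -3/2 - G/6)
1*(y(-2, -5) - 15) = 1*((-3/2 - ⅙*(-2)) - 15) = 1*((-3/2 + ⅓) - 15) = 1*(-7/6 - 15) = 1*(-97/6) = -97/6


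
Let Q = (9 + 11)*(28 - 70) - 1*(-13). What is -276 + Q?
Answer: -1103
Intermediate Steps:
Q = -827 (Q = 20*(-42) + 13 = -840 + 13 = -827)
-276 + Q = -276 - 827 = -1103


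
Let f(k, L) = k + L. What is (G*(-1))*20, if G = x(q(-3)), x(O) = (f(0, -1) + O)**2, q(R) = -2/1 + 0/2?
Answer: -180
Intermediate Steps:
f(k, L) = L + k
q(R) = -2 (q(R) = -2*1 + 0*(1/2) = -2 + 0 = -2)
x(O) = (-1 + O)**2 (x(O) = ((-1 + 0) + O)**2 = (-1 + O)**2)
G = 9 (G = (-1 - 2)**2 = (-3)**2 = 9)
(G*(-1))*20 = (9*(-1))*20 = -9*20 = -180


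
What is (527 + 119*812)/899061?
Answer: 32385/299687 ≈ 0.10806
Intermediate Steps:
(527 + 119*812)/899061 = (527 + 96628)*(1/899061) = 97155*(1/899061) = 32385/299687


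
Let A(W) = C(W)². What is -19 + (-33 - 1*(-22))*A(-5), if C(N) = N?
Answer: -294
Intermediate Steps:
A(W) = W²
-19 + (-33 - 1*(-22))*A(-5) = -19 + (-33 - 1*(-22))*(-5)² = -19 + (-33 + 22)*25 = -19 - 11*25 = -19 - 275 = -294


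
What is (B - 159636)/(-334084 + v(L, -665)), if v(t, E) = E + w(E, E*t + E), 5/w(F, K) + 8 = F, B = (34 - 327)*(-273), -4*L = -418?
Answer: 53602431/225286082 ≈ 0.23793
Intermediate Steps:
L = 209/2 (L = -¼*(-418) = 209/2 ≈ 104.50)
B = 79989 (B = -293*(-273) = 79989)
w(F, K) = 5/(-8 + F)
v(t, E) = E + 5/(-8 + E)
(B - 159636)/(-334084 + v(L, -665)) = (79989 - 159636)/(-334084 + (5 - 665*(-8 - 665))/(-8 - 665)) = -79647/(-334084 + (5 - 665*(-673))/(-673)) = -79647/(-334084 - (5 + 447545)/673) = -79647/(-334084 - 1/673*447550) = -79647/(-334084 - 447550/673) = -79647/(-225286082/673) = -79647*(-673/225286082) = 53602431/225286082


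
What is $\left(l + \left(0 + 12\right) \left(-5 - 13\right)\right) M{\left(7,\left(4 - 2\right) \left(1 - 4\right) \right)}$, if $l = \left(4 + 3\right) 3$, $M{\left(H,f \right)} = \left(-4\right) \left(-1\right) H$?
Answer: $-5460$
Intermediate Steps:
$M{\left(H,f \right)} = 4 H$
$l = 21$ ($l = 7 \cdot 3 = 21$)
$\left(l + \left(0 + 12\right) \left(-5 - 13\right)\right) M{\left(7,\left(4 - 2\right) \left(1 - 4\right) \right)} = \left(21 + \left(0 + 12\right) \left(-5 - 13\right)\right) 4 \cdot 7 = \left(21 + 12 \left(-18\right)\right) 28 = \left(21 - 216\right) 28 = \left(-195\right) 28 = -5460$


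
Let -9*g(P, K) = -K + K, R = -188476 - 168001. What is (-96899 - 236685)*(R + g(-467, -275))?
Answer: 118915023568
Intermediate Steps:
R = -356477
g(P, K) = 0 (g(P, K) = -(-K + K)/9 = -1/9*0 = 0)
(-96899 - 236685)*(R + g(-467, -275)) = (-96899 - 236685)*(-356477 + 0) = -333584*(-356477) = 118915023568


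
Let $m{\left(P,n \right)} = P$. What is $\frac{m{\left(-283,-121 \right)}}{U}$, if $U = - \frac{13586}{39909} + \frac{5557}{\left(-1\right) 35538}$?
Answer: $\frac{133791649962}{234864527} \approx 569.65$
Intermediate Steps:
$U = - \frac{234864527}{472762014}$ ($U = \left(-13586\right) \frac{1}{39909} + \frac{5557}{-35538} = - \frac{13586}{39909} + 5557 \left(- \frac{1}{35538}\right) = - \frac{13586}{39909} - \frac{5557}{35538} = - \frac{234864527}{472762014} \approx -0.49679$)
$\frac{m{\left(-283,-121 \right)}}{U} = - \frac{283}{- \frac{234864527}{472762014}} = \left(-283\right) \left(- \frac{472762014}{234864527}\right) = \frac{133791649962}{234864527}$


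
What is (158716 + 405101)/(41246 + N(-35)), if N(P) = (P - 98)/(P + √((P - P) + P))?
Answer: 1395436738355/102092237529 - 3570841*I*√35/102092237529 ≈ 13.668 - 0.00020692*I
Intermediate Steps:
N(P) = (-98 + P)/(P + √P) (N(P) = (-98 + P)/(P + √(0 + P)) = (-98 + P)/(P + √P))
(158716 + 405101)/(41246 + N(-35)) = (158716 + 405101)/(41246 + (-98 - 35)/(-35 + √(-35))) = 563817/(41246 - 133/(-35 + I*√35))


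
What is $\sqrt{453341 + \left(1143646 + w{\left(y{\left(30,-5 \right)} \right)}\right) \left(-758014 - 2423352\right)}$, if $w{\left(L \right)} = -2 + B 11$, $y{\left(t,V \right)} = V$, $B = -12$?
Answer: $i \sqrt{3637929744051} \approx 1.9073 \cdot 10^{6} i$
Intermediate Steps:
$w{\left(L \right)} = -134$ ($w{\left(L \right)} = -2 - 132 = -134$)
$\sqrt{453341 + \left(1143646 + w{\left(y{\left(30,-5 \right)} \right)}\right) \left(-758014 - 2423352\right)} = \sqrt{453341 + \left(1143646 - 134\right) \left(-758014 - 2423352\right)} = \sqrt{453341 + 1143512 \left(-3181366\right)} = \sqrt{453341 - 3637930197392} = \sqrt{-3637929744051} = i \sqrt{3637929744051}$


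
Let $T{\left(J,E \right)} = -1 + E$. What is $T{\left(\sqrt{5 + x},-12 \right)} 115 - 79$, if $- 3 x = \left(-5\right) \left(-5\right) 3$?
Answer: $-1574$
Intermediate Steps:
$x = -25$ ($x = - \frac{\left(-5\right) \left(-5\right) 3}{3} = - \frac{25 \cdot 3}{3} = \left(- \frac{1}{3}\right) 75 = -25$)
$T{\left(\sqrt{5 + x},-12 \right)} 115 - 79 = \left(-1 - 12\right) 115 - 79 = \left(-13\right) 115 - 79 = -1495 - 79 = -1574$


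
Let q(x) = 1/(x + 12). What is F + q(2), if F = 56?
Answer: 785/14 ≈ 56.071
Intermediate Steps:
q(x) = 1/(12 + x)
F + q(2) = 56 + 1/(12 + 2) = 56 + 1/14 = 785/14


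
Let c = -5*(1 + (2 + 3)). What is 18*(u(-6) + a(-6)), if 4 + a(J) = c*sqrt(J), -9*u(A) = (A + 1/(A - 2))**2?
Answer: -4705/32 - 540*I*sqrt(6) ≈ -147.03 - 1322.7*I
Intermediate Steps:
u(A) = -(A + 1/(-2 + A))**2/9 (u(A) = -(A + 1/(A - 2))**2/9 = -(A + 1/(-2 + A))**2/9)
c = -30 (c = -5*(1 + 5) = -5*6 = -30)
a(J) = -4 - 30*sqrt(J)
18*(u(-6) + a(-6)) = 18*(-(1 + (-6)**2 - 2*(-6))**2/(9*(-2 - 6)**2) + (-4 - 30*I*sqrt(6))) = 18*(-1/9*(1 + 36 + 12)**2/(-8)**2 + (-4 - 30*I*sqrt(6))) = 18*(-1/9*1/64*49**2 + (-4 - 30*I*sqrt(6))) = 18*(-1/9*1/64*2401 + (-4 - 30*I*sqrt(6))) = 18*(-2401/576 + (-4 - 30*I*sqrt(6))) = 18*(-4705/576 - 30*I*sqrt(6)) = -4705/32 - 540*I*sqrt(6)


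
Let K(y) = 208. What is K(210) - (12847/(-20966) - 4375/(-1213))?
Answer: 5213662825/25431758 ≈ 205.01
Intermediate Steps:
K(210) - (12847/(-20966) - 4375/(-1213)) = 208 - (12847/(-20966) - 4375/(-1213)) = 208 - (12847*(-1/20966) - 4375*(-1/1213)) = 208 - (-12847/20966 + 4375/1213) = 208 - 1*76142839/25431758 = 208 - 76142839/25431758 = 5213662825/25431758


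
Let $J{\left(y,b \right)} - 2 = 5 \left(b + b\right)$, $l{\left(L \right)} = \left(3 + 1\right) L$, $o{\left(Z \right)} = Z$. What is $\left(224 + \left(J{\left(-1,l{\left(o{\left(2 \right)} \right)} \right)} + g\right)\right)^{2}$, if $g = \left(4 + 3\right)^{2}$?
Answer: $126025$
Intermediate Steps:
$l{\left(L \right)} = 4 L$
$J{\left(y,b \right)} = 2 + 10 b$ ($J{\left(y,b \right)} = 2 + 5 \left(b + b\right) = 2 + 5 \cdot 2 b = 2 + 10 b$)
$g = 49$ ($g = 7^{2} = 49$)
$\left(224 + \left(J{\left(-1,l{\left(o{\left(2 \right)} \right)} \right)} + g\right)\right)^{2} = \left(224 + \left(\left(2 + 10 \cdot 4 \cdot 2\right) + 49\right)\right)^{2} = \left(224 + \left(\left(2 + 10 \cdot 8\right) + 49\right)\right)^{2} = \left(224 + \left(\left(2 + 80\right) + 49\right)\right)^{2} = \left(224 + \left(82 + 49\right)\right)^{2} = \left(224 + 131\right)^{2} = 355^{2} = 126025$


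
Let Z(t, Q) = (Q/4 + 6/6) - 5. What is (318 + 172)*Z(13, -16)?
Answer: -3920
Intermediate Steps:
Z(t, Q) = -4 + Q/4 (Z(t, Q) = (Q*(¼) + 6*(⅙)) - 5 = (Q/4 + 1) - 5 = (1 + Q/4) - 5 = -4 + Q/4)
(318 + 172)*Z(13, -16) = (318 + 172)*(-4 + (¼)*(-16)) = 490*(-4 - 4) = 490*(-8) = -3920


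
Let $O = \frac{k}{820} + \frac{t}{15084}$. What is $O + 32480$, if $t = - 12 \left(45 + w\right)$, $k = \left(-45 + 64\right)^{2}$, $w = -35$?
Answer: $\frac{33478880777}{1030740} \approx 32480.0$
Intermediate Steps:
$k = 361$ ($k = 19^{2} = 361$)
$t = -120$ ($t = - 12 \left(45 - 35\right) = \left(-12\right) 10 = -120$)
$O = \frac{445577}{1030740}$ ($O = \frac{361}{820} - \frac{120}{15084} = 361 \cdot \frac{1}{820} - \frac{10}{1257} = \frac{361}{820} - \frac{10}{1257} = \frac{445577}{1030740} \approx 0.43229$)
$O + 32480 = \frac{445577}{1030740} + 32480 = \frac{33478880777}{1030740}$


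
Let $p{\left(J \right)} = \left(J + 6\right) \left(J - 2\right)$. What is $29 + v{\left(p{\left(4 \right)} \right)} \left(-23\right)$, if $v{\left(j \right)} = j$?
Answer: $-431$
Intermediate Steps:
$p{\left(J \right)} = \left(-2 + J\right) \left(6 + J\right)$ ($p{\left(J \right)} = \left(6 + J\right) \left(-2 + J\right) = \left(-2 + J\right) \left(6 + J\right)$)
$29 + v{\left(p{\left(4 \right)} \right)} \left(-23\right) = 29 + \left(-12 + 4^{2} + 4 \cdot 4\right) \left(-23\right) = 29 + \left(-12 + 16 + 16\right) \left(-23\right) = 29 + 20 \left(-23\right) = 29 - 460 = -431$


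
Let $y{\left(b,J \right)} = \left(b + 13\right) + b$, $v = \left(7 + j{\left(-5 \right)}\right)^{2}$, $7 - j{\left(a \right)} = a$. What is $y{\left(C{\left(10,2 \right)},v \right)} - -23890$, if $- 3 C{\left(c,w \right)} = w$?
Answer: $\frac{71705}{3} \approx 23902.0$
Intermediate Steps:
$C{\left(c,w \right)} = - \frac{w}{3}$
$j{\left(a \right)} = 7 - a$
$v = 361$ ($v = \left(7 + \left(7 - -5\right)\right)^{2} = \left(7 + \left(7 + 5\right)\right)^{2} = \left(7 + 12\right)^{2} = 19^{2} = 361$)
$y{\left(b,J \right)} = 13 + 2 b$ ($y{\left(b,J \right)} = \left(13 + b\right) + b = 13 + 2 b$)
$y{\left(C{\left(10,2 \right)},v \right)} - -23890 = \left(13 + 2 \left(\left(- \frac{1}{3}\right) 2\right)\right) - -23890 = \left(13 + 2 \left(- \frac{2}{3}\right)\right) + 23890 = \left(13 - \frac{4}{3}\right) + 23890 = \frac{35}{3} + 23890 = \frac{71705}{3}$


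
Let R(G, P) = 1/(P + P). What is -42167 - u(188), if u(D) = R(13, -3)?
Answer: -253001/6 ≈ -42167.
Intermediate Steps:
R(G, P) = 1/(2*P)
u(D) = -⅙ (u(D) = (½)/(-3) = (½)*(-⅓) = -⅙)
-42167 - u(188) = -42167 - 1*(-⅙) = -42167 + ⅙ = -253001/6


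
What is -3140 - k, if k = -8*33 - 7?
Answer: -2869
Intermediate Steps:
k = -271 (k = -264 - 7 = -271)
-3140 - k = -3140 - 1*(-271) = -3140 + 271 = -2869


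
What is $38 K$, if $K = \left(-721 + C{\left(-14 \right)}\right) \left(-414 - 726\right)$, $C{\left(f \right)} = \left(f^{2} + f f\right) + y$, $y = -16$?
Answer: $14945400$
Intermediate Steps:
$C{\left(f \right)} = -16 + 2 f^{2}$ ($C{\left(f \right)} = \left(f^{2} + f f\right) - 16 = \left(f^{2} + f^{2}\right) - 16 = 2 f^{2} - 16 = -16 + 2 f^{2}$)
$K = 393300$ ($K = \left(-721 - \left(16 - 2 \left(-14\right)^{2}\right)\right) \left(-414 - 726\right) = \left(-721 + \left(-16 + 2 \cdot 196\right)\right) \left(-1140\right) = \left(-721 + \left(-16 + 392\right)\right) \left(-1140\right) = \left(-721 + 376\right) \left(-1140\right) = \left(-345\right) \left(-1140\right) = 393300$)
$38 K = 38 \cdot 393300 = 14945400$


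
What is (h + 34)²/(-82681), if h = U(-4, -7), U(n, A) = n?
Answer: -900/82681 ≈ -0.010885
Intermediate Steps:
h = -4
(h + 34)²/(-82681) = (-4 + 34)²/(-82681) = 30²*(-1/82681) = 900*(-1/82681) = -900/82681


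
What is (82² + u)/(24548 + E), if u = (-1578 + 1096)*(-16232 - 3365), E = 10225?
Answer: 3150826/11591 ≈ 271.83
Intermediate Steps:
u = 9445754 (u = -482*(-19597) = 9445754)
(82² + u)/(24548 + E) = (82² + 9445754)/(24548 + 10225) = (6724 + 9445754)/34773 = 9452478*(1/34773) = 3150826/11591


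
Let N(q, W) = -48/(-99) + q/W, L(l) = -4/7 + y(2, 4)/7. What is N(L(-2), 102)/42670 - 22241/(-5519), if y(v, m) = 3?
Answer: 7453651289023/1849583463420 ≈ 4.0299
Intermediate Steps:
L(l) = -⅐ (L(l) = -4/7 + 3/7 = -⅐)
N(q, W) = 16/33 + q/W (N(q, W) = -48*(-1/99) + q/W = 16/33 + q/W)
N(L(-2), 102)/42670 - 22241/(-5519) = (16/33 - ⅐/102)/42670 - 22241/(-5519) = (16/33 - ⅐*1/102)*(1/42670) - 22241*(-1/5519) = (16/33 - 1/714)*(1/42670) + 22241/5519 = (3797/7854)*(1/42670) + 22241/5519 = 3797/335130180 + 22241/5519 = 7453651289023/1849583463420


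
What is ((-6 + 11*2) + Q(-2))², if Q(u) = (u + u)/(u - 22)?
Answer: 9409/36 ≈ 261.36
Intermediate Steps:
Q(u) = 2*u/(-22 + u) (Q(u) = (2*u)/(-22 + u) = 2*u/(-22 + u))
((-6 + 11*2) + Q(-2))² = ((-6 + 11*2) + 2*(-2)/(-22 - 2))² = ((-6 + 22) + 2*(-2)/(-24))² = (16 + 2*(-2)*(-1/24))² = (16 + ⅙)² = (97/6)² = 9409/36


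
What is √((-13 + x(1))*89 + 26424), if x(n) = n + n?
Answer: √25445 ≈ 159.51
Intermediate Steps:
x(n) = 2*n
√((-13 + x(1))*89 + 26424) = √((-13 + 2*1)*89 + 26424) = √((-13 + 2)*89 + 26424) = √(-11*89 + 26424) = √(-979 + 26424) = √25445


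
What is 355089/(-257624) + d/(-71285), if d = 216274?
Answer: -81029892341/18364726840 ≈ -4.4123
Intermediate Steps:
355089/(-257624) + d/(-71285) = 355089/(-257624) + 216274/(-71285) = 355089*(-1/257624) + 216274*(-1/71285) = -355089/257624 - 216274/71285 = -81029892341/18364726840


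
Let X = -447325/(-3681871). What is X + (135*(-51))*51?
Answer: -1292833326260/3681871 ≈ -3.5114e+5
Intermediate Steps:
X = 447325/3681871 (X = -447325*(-1/3681871) = 447325/3681871 ≈ 0.12149)
X + (135*(-51))*51 = 447325/3681871 + (135*(-51))*51 = 447325/3681871 - 6885*51 = 447325/3681871 - 351135 = -1292833326260/3681871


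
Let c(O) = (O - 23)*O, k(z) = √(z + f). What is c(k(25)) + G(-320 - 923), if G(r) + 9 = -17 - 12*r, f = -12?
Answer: 14903 - 23*√13 ≈ 14820.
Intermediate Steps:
k(z) = √(-12 + z) (k(z) = √(z - 12) = √(-12 + z))
c(O) = O*(-23 + O) (c(O) = (-23 + O)*O = O*(-23 + O))
G(r) = -26 - 12*r (G(r) = -9 + (-17 - 12*r) = -26 - 12*r)
c(k(25)) + G(-320 - 923) = √(-12 + 25)*(-23 + √(-12 + 25)) + (-26 - 12*(-320 - 923)) = √13*(-23 + √13) + (-26 - 12*(-1243)) = √13*(-23 + √13) + (-26 + 14916) = √13*(-23 + √13) + 14890 = 14890 + √13*(-23 + √13)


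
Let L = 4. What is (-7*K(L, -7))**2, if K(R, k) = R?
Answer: 784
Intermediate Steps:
(-7*K(L, -7))**2 = (-7*4)**2 = (-28)**2 = 784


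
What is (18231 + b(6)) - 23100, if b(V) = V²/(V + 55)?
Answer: -296973/61 ≈ -4868.4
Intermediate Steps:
b(V) = V²/(55 + V)
(18231 + b(6)) - 23100 = (18231 + 6²/(55 + 6)) - 23100 = (18231 + 36/61) - 23100 = 1112127/61 - 23100 = -296973/61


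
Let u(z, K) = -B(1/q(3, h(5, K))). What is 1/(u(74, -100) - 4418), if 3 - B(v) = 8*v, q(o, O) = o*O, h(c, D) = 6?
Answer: -9/39785 ≈ -0.00022622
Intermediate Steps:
q(o, O) = O*o
B(v) = 3 - 8*v
u(z, K) = -23/9 (u(z, K) = -(3 - 8/(6*3)) = -(3 - 8/18) = -(3 - 8*1/18) = -(3 - 4/9) = -1*23/9 = -23/9)
1/(u(74, -100) - 4418) = 1/(-23/9 - 4418) = 1/(-39785/9) = -9/39785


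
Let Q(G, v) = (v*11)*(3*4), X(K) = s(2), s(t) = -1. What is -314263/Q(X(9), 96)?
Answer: -314263/12672 ≈ -24.800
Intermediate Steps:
X(K) = -1
Q(G, v) = 132*v (Q(G, v) = (11*v)*12 = 132*v)
-314263/Q(X(9), 96) = -314263/(132*96) = -314263/12672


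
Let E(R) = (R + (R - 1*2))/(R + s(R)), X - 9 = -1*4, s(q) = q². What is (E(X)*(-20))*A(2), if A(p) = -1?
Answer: 16/3 ≈ 5.3333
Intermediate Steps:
X = 5 (X = 9 - 1*4 = 9 - 4 = 5)
E(R) = (-2 + 2*R)/(R + R²) (E(R) = (R + (R - 1*2))/(R + R²) = (R + (R - 2))/(R + R²) = (R + (-2 + R))/(R + R²) = (-2 + 2*R)/(R + R²))
(E(X)*(-20))*A(2) = ((2*(-1 + 5)/(5*(1 + 5)))*(-20))*(-1) = ((2*(⅕)*4/6)*(-20))*(-1) = ((2*(⅕)*(⅙)*4)*(-20))*(-1) = ((4/15)*(-20))*(-1) = -16/3*(-1) = 16/3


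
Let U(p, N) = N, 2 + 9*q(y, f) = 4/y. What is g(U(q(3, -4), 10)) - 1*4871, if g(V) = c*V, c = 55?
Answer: -4321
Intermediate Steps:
q(y, f) = -2/9 + 4/(9*y) (q(y, f) = -2/9 + (4/y)/9 = -2/9 + 4/(9*y))
g(V) = 55*V
g(U(q(3, -4), 10)) - 1*4871 = 55*10 - 1*4871 = 550 - 4871 = -4321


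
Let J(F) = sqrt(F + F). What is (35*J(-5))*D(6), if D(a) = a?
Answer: 210*I*sqrt(10) ≈ 664.08*I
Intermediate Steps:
J(F) = sqrt(2)*sqrt(F) (J(F) = sqrt(2*F) = sqrt(2)*sqrt(F))
(35*J(-5))*D(6) = (35*(sqrt(2)*sqrt(-5)))*6 = (35*(sqrt(2)*(I*sqrt(5))))*6 = (35*(I*sqrt(10)))*6 = (35*I*sqrt(10))*6 = 210*I*sqrt(10)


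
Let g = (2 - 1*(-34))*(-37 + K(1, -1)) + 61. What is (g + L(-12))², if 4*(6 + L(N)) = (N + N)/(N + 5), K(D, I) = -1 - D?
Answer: 89056969/49 ≈ 1.8175e+6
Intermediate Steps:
L(N) = -6 + N/(2*(5 + N)) (L(N) = -6 + ((N + N)/(N + 5))/4 = -6 + ((2*N)/(5 + N))/4 = -6 + (2*N/(5 + N))/4 = -6 + N/(2*(5 + N)))
g = -1343 (g = (2 - 1*(-34))*(-37 + (-1 - 1*1)) + 61 = (2 + 34)*(-37 + (-1 - 1)) + 61 = 36*(-37 - 2) + 61 = 36*(-39) + 61 = -1404 + 61 = -1343)
(g + L(-12))² = (-1343 + (-60 - 11*(-12))/(2*(5 - 12)))² = (-1343 + (½)*(-60 + 132)/(-7))² = (-1343 + (½)*(-⅐)*72)² = (-1343 - 36/7)² = (-9437/7)² = 89056969/49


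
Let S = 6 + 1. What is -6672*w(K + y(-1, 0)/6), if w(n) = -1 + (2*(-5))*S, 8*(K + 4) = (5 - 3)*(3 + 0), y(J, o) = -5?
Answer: 473712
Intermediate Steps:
K = -13/4 (K = -4 + ((5 - 3)*(3 + 0))/8 = -4 + (2*3)/8 = -4 + (⅛)*6 = -4 + ¾ = -13/4 ≈ -3.2500)
S = 7
w(n) = -71 (w(n) = -1 + (2*(-5))*7 = -1 - 10*7 = -1 - 70 = -71)
-6672*w(K + y(-1, 0)/6) = -6672*(-71) = 473712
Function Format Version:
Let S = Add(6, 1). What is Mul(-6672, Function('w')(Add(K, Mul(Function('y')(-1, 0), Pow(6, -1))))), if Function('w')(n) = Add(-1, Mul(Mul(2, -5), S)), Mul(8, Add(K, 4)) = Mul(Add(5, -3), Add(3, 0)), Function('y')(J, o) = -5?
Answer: 473712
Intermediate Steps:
K = Rational(-13, 4) (K = Add(-4, Mul(Rational(1, 8), Mul(Add(5, -3), Add(3, 0)))) = Add(-4, Mul(Rational(1, 8), Mul(2, 3))) = Add(-4, Mul(Rational(1, 8), 6)) = Add(-4, Rational(3, 4)) = Rational(-13, 4) ≈ -3.2500)
S = 7
Function('w')(n) = -71 (Function('w')(n) = Add(-1, Mul(Mul(2, -5), 7)) = Add(-1, Mul(-10, 7)) = Add(-1, -70) = -71)
Mul(-6672, Function('w')(Add(K, Mul(Function('y')(-1, 0), Pow(6, -1))))) = Mul(-6672, -71) = 473712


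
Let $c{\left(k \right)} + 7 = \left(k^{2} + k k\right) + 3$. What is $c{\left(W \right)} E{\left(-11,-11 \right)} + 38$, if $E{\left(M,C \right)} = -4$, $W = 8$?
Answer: $-458$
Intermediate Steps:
$c{\left(k \right)} = -4 + 2 k^{2}$ ($c{\left(k \right)} = -7 + \left(\left(k^{2} + k k\right) + 3\right) = -7 + \left(\left(k^{2} + k^{2}\right) + 3\right) = -7 + \left(2 k^{2} + 3\right) = -7 + \left(3 + 2 k^{2}\right) = -4 + 2 k^{2}$)
$c{\left(W \right)} E{\left(-11,-11 \right)} + 38 = \left(-4 + 2 \cdot 8^{2}\right) \left(-4\right) + 38 = \left(-4 + 2 \cdot 64\right) \left(-4\right) + 38 = \left(-4 + 128\right) \left(-4\right) + 38 = 124 \left(-4\right) + 38 = -496 + 38 = -458$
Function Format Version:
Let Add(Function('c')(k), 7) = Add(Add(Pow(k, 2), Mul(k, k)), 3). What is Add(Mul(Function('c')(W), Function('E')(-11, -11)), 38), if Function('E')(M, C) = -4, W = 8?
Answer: -458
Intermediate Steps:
Function('c')(k) = Add(-4, Mul(2, Pow(k, 2))) (Function('c')(k) = Add(-7, Add(Add(Pow(k, 2), Mul(k, k)), 3)) = Add(-7, Add(Add(Pow(k, 2), Pow(k, 2)), 3)) = Add(-7, Add(Mul(2, Pow(k, 2)), 3)) = Add(-7, Add(3, Mul(2, Pow(k, 2)))) = Add(-4, Mul(2, Pow(k, 2))))
Add(Mul(Function('c')(W), Function('E')(-11, -11)), 38) = Add(Mul(Add(-4, Mul(2, Pow(8, 2))), -4), 38) = Add(Mul(Add(-4, Mul(2, 64)), -4), 38) = Add(Mul(Add(-4, 128), -4), 38) = Add(Mul(124, -4), 38) = Add(-496, 38) = -458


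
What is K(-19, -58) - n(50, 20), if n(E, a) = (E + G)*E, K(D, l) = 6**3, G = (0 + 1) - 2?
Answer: -2234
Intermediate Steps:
G = -1 (G = 1 - 2 = -1)
K(D, l) = 216
n(E, a) = E*(-1 + E) (n(E, a) = (E - 1)*E = (-1 + E)*E = E*(-1 + E))
K(-19, -58) - n(50, 20) = 216 - 50*(-1 + 50) = 216 - 50*49 = 216 - 1*2450 = 216 - 2450 = -2234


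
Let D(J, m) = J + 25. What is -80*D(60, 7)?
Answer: -6800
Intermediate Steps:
D(J, m) = 25 + J
-80*D(60, 7) = -80*(25 + 60) = -80*85 = -6800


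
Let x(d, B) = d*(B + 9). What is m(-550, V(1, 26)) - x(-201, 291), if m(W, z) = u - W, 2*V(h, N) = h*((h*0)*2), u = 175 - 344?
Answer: 60681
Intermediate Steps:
u = -169
x(d, B) = d*(9 + B)
V(h, N) = 0 (V(h, N) = (h*((h*0)*2))/2 = (h*(0*2))/2 = (h*0)/2 = (½)*0 = 0)
m(W, z) = -169 - W
m(-550, V(1, 26)) - x(-201, 291) = (-169 - 1*(-550)) - (-201)*(9 + 291) = (-169 + 550) - (-201)*300 = 381 - 1*(-60300) = 381 + 60300 = 60681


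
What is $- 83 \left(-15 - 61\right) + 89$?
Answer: $6397$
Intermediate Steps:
$- 83 \left(-15 - 61\right) + 89 = \left(-83\right) \left(-76\right) + 89 = 6308 + 89 = 6397$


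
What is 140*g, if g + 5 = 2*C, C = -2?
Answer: -1260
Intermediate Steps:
g = -9 (g = -5 + 2*(-2) = -5 - 4 = -9)
140*g = 140*(-9) = -1260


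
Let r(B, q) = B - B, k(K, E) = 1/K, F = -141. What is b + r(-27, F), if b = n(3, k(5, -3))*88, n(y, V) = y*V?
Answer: 264/5 ≈ 52.800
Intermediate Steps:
r(B, q) = 0
n(y, V) = V*y
b = 264/5 (b = (3/5)*88 = ((⅕)*3)*88 = (⅗)*88 = 264/5 ≈ 52.800)
b + r(-27, F) = 264/5 + 0 = 264/5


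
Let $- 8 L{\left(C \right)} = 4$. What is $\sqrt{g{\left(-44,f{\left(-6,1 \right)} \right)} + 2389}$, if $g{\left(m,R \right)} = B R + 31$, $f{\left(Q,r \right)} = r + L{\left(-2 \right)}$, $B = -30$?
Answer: $\sqrt{2405} \approx 49.041$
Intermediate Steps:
$L{\left(C \right)} = - \frac{1}{2}$ ($L{\left(C \right)} = \left(- \frac{1}{8}\right) 4 = - \frac{1}{2}$)
$f{\left(Q,r \right)} = - \frac{1}{2} + r$ ($f{\left(Q,r \right)} = r - \frac{1}{2} = - \frac{1}{2} + r$)
$g{\left(m,R \right)} = 31 - 30 R$ ($g{\left(m,R \right)} = - 30 R + 31 = 31 - 30 R$)
$\sqrt{g{\left(-44,f{\left(-6,1 \right)} \right)} + 2389} = \sqrt{\left(31 - 30 \left(- \frac{1}{2} + 1\right)\right) + 2389} = \sqrt{\left(31 - 15\right) + 2389} = \sqrt{16 + 2389} = \sqrt{2405}$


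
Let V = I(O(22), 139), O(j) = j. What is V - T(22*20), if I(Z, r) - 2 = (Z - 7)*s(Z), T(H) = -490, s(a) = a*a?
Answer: 7752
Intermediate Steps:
s(a) = a**2
I(Z, r) = 2 + Z**2*(-7 + Z) (I(Z, r) = 2 + (Z - 7)*Z**2 = 2 + (-7 + Z)*Z**2 = 2 + Z**2*(-7 + Z))
V = 7262 (V = 2 + 22**3 - 7*22**2 = 2 + 10648 - 7*484 = 2 + 10648 - 3388 = 7262)
V - T(22*20) = 7262 - 1*(-490) = 7262 + 490 = 7752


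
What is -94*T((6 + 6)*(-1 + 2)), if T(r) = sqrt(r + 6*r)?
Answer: -188*sqrt(21) ≈ -861.52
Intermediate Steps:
T(r) = sqrt(7)*sqrt(r) (T(r) = sqrt(7*r) = sqrt(7)*sqrt(r))
-94*T((6 + 6)*(-1 + 2)) = -94*sqrt(7)*sqrt((6 + 6)*(-1 + 2)) = -94*sqrt(7)*sqrt(12*1) = -94*sqrt(7)*sqrt(12) = -94*sqrt(7)*2*sqrt(3) = -188*sqrt(21)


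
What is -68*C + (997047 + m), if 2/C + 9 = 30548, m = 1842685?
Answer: 86722575412/30539 ≈ 2.8397e+6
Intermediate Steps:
C = 2/30539 (C = 2/(-9 + 30548) = 2/30539 ≈ 6.5490e-5)
-68*C + (997047 + m) = -68*2/30539 + (997047 + 1842685) = -136/30539 + 2839732 = 86722575412/30539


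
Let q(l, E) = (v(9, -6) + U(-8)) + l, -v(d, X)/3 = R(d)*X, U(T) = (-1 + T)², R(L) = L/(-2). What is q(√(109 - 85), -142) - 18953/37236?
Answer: -18953/37236 + 2*√6 ≈ 4.3900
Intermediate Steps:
R(L) = -L/2 (R(L) = L*(-½) = -L/2)
v(d, X) = 3*X*d/2 (v(d, X) = -3*(-d/2)*X = -(-3)*X*d/2 = 3*X*d/2)
q(l, E) = l (q(l, E) = ((3/2)*(-6)*9 + (-1 - 8)²) + l = (-81 + (-9)²) + l = (-81 + 81) + l = 0 + l = l)
q(√(109 - 85), -142) - 18953/37236 = √(109 - 85) - 18953/37236 = √24 - 18953*1/37236 = 2*√6 - 18953/37236 = -18953/37236 + 2*√6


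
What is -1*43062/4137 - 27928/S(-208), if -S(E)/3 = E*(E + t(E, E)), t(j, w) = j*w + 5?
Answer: -48216426421/4631727282 ≈ -10.410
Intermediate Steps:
t(j, w) = 5 + j*w
S(E) = -3*E*(5 + E + E²) (S(E) = -3*E*(E + (5 + E*E)) = -3*E*(E + (5 + E²)) = -3*E*(5 + E + E²))
-1*43062/4137 - 27928/S(-208) = -1*43062/4137 - 27928*1/(624*(5 - 208 + (-208)²)) = -43062*1/4137 - 27928*1/(624*(5 - 208 + 43264)) = -14354/1379 - 27928/((-3*(-208)*43061)) = -14354/1379 - 27928/26870064 = -14354/1379 - 27928*1/26870064 = -14354/1379 - 3491/3358758 = -48216426421/4631727282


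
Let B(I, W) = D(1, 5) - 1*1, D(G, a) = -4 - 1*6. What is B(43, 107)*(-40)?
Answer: 440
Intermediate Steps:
D(G, a) = -10 (D(G, a) = -4 - 6 = -10)
B(I, W) = -11 (B(I, W) = -10 - 1*1 = -10 - 1 = -11)
B(43, 107)*(-40) = -11*(-40) = 440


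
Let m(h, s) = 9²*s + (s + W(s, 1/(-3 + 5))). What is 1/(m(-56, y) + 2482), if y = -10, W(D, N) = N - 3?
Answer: 2/3319 ≈ 0.00060259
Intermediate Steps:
W(D, N) = -3 + N
m(h, s) = -5/2 + 82*s (m(h, s) = 9²*s + (s + (-3 + 1/(-3 + 5))) = 81*s + (s + (-3 + 1/2)) = 81*s + (s + (-3 + ½)) = 81*s + (s - 5/2) = 81*s + (-5/2 + s) = -5/2 + 82*s)
1/(m(-56, y) + 2482) = 1/((-5/2 + 82*(-10)) + 2482) = 1/((-5/2 - 820) + 2482) = 1/(-1645/2 + 2482) = 1/(3319/2) = 2/3319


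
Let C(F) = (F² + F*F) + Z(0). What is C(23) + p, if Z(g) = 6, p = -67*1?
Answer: 997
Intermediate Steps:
p = -67
C(F) = 6 + 2*F² (C(F) = (F² + F*F) + 6 = (F² + F²) + 6 = 2*F² + 6 = 6 + 2*F²)
C(23) + p = (6 + 2*23²) - 67 = (6 + 2*529) - 67 = (6 + 1058) - 67 = 1064 - 67 = 997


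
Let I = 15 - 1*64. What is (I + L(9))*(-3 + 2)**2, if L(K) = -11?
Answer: -60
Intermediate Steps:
I = -49 (I = 15 - 64 = -49)
(I + L(9))*(-3 + 2)**2 = (-49 - 11)*(-3 + 2)**2 = -60*(-1)**2 = -60*1 = -60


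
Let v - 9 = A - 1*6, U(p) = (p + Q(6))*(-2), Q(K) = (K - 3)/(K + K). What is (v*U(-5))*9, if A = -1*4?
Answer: -171/2 ≈ -85.500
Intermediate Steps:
A = -4
Q(K) = (-3 + K)/(2*K) (Q(K) = (-3 + K)/((2*K)) = (-3 + K)*(1/(2*K)) = (-3 + K)/(2*K))
U(p) = -1/2 - 2*p (U(p) = (p + (1/2)*(-3 + 6)/6)*(-2) = (p + (1/2)*(1/6)*3)*(-2) = (p + 1/4)*(-2) = (1/4 + p)*(-2) = -1/2 - 2*p)
v = -1 (v = 9 + (-4 - 1*6) = 9 + (-4 - 6) = 9 - 10 = -1)
(v*U(-5))*9 = -(-1/2 - 2*(-5))*9 = -(-1/2 + 10)*9 = -1*19/2*9 = -19/2*9 = -171/2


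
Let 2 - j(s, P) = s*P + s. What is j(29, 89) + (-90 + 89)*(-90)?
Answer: -2518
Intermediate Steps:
j(s, P) = 2 - s - P*s (j(s, P) = 2 - (s*P + s) = 2 - (P*s + s) = 2 - (s + P*s) = 2 + (-s - P*s) = 2 - s - P*s)
j(29, 89) + (-90 + 89)*(-90) = (2 - 1*29 - 1*89*29) + (-90 + 89)*(-90) = (2 - 29 - 2581) - 1*(-90) = -2608 + 90 = -2518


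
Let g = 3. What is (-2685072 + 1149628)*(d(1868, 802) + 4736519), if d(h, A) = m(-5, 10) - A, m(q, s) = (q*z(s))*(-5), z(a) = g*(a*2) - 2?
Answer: -7273654647148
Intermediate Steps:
z(a) = -2 + 6*a (z(a) = 3*(a*2) - 2 = 3*(2*a) - 2 = 6*a - 2 = -2 + 6*a)
m(q, s) = -5*q*(-2 + 6*s) (m(q, s) = (q*(-2 + 6*s))*(-5) = -5*q*(-2 + 6*s))
d(h, A) = 1450 - A (d(h, A) = 10*(-5)*(1 - 3*10) - A = 10*(-5)*(1 - 30) - A = 10*(-5)*(-29) - A = 1450 - A)
(-2685072 + 1149628)*(d(1868, 802) + 4736519) = (-2685072 + 1149628)*((1450 - 1*802) + 4736519) = -1535444*((1450 - 802) + 4736519) = -1535444*(648 + 4736519) = -1535444*4737167 = -7273654647148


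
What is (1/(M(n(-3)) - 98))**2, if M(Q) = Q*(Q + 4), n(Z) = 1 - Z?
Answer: 1/4356 ≈ 0.00022957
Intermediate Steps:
M(Q) = Q*(4 + Q)
(1/(M(n(-3)) - 98))**2 = (1/((1 - 1*(-3))*(4 + (1 - 1*(-3))) - 98))**2 = (1/((1 + 3)*(4 + (1 + 3)) - 98))**2 = (1/(4*(4 + 4) - 98))**2 = (1/(4*8 - 98))**2 = (1/(32 - 98))**2 = (1/(-66))**2 = (-1/66)**2 = 1/4356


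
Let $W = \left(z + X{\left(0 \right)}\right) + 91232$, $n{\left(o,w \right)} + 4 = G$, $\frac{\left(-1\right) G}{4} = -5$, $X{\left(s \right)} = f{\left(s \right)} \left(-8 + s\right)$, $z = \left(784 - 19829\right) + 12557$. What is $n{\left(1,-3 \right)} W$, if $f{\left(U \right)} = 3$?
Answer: $1355520$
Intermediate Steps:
$z = -6488$ ($z = -19045 + 12557 = -6488$)
$X{\left(s \right)} = -24 + 3 s$ ($X{\left(s \right)} = 3 \left(-8 + s\right) = -24 + 3 s$)
$G = 20$ ($G = \left(-4\right) \left(-5\right) = 20$)
$n{\left(o,w \right)} = 16$ ($n{\left(o,w \right)} = -4 + 20 = 16$)
$W = 84720$ ($W = \left(-6488 + \left(-24 + 3 \cdot 0\right)\right) + 91232 = \left(-6488 + \left(-24 + 0\right)\right) + 91232 = \left(-6488 - 24\right) + 91232 = -6512 + 91232 = 84720$)
$n{\left(1,-3 \right)} W = 16 \cdot 84720 = 1355520$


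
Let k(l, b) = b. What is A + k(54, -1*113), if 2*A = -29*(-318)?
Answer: 4498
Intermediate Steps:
A = 4611 (A = (-29*(-318))/2 = (1/2)*9222 = 4611)
A + k(54, -1*113) = 4611 - 1*113 = 4611 - 113 = 4498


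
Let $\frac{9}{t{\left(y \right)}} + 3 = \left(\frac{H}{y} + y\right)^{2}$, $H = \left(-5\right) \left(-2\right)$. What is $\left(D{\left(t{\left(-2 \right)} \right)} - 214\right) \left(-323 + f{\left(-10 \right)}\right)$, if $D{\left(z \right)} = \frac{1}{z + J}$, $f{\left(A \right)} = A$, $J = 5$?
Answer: $\frac{17016300}{239} \approx 71198.0$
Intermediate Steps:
$H = 10$
$t{\left(y \right)} = \frac{9}{-3 + \left(y + \frac{10}{y}\right)^{2}}$ ($t{\left(y \right)} = \frac{9}{-3 + \left(\frac{10}{y} + y\right)^{2}} = \frac{9}{-3 + \left(y + \frac{10}{y}\right)^{2}}$)
$D{\left(z \right)} = \frac{1}{5 + z}$ ($D{\left(z \right)} = \frac{1}{z + 5} = \frac{1}{5 + z}$)
$\left(D{\left(t{\left(-2 \right)} \right)} - 214\right) \left(-323 + f{\left(-10 \right)}\right) = \left(\frac{1}{5 + \frac{9 \left(-2\right)^{2}}{100 + \left(-2\right)^{4} + 17 \left(-2\right)^{2}}} - 214\right) \left(-323 - 10\right) = \left(\frac{1}{5 + 9 \cdot 4 \frac{1}{100 + 16 + 17 \cdot 4}} - 214\right) \left(-333\right) = \left(\frac{1}{5 + 9 \cdot 4 \frac{1}{100 + 16 + 68}} - 214\right) \left(-333\right) = \left(\frac{1}{5 + 9 \cdot 4 \cdot \frac{1}{184}} - 214\right) \left(-333\right) = \left(\frac{1}{5 + \frac{9}{46}} - 214\right) \left(-333\right) = \left(\frac{1}{\frac{239}{46}} - 214\right) \left(-333\right) = \left(\frac{46}{239} - 214\right) \left(-333\right) = \left(- \frac{51100}{239}\right) \left(-333\right) = \frac{17016300}{239}$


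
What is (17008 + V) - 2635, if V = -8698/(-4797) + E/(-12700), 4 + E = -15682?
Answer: 437908089521/30460950 ≈ 14376.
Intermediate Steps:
E = -15686 (E = -4 - 15682 = -15686)
V = 92855171/30460950 (V = -8698/(-4797) - 15686/(-12700) = -8698*(-1/4797) - 15686*(-1/12700) = 8698/4797 + 7843/6350 = 92855171/30460950 ≈ 3.0483)
(17008 + V) - 2635 = (17008 + 92855171/30460950) - 2635 = 518172692771/30460950 - 2635 = 437908089521/30460950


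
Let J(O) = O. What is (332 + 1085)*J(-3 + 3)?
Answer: 0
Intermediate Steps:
(332 + 1085)*J(-3 + 3) = (332 + 1085)*(-3 + 3) = 1417*0 = 0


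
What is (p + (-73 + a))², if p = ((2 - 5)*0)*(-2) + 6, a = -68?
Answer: 18225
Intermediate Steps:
p = 6 (p = -3*0*(-2) + 6 = 0*(-2) + 6 = 0 + 6 = 6)
(p + (-73 + a))² = (6 + (-73 - 68))² = (6 - 141)² = (-135)² = 18225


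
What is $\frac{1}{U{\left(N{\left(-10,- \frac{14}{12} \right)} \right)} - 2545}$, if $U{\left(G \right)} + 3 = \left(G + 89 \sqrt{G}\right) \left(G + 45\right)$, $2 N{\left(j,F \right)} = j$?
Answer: $- \frac{687}{17729876} - \frac{445 i \sqrt{5}}{8864938} \approx -3.8748 \cdot 10^{-5} - 0.00011225 i$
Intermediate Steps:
$N{\left(j,F \right)} = \frac{j}{2}$
$U{\left(G \right)} = -3 + \left(45 + G\right) \left(G + 89 \sqrt{G}\right)$ ($U{\left(G \right)} = -3 + \left(G + 89 \sqrt{G}\right) \left(G + 45\right) = -3 + \left(G + 89 \sqrt{G}\right) \left(45 + G\right) = -3 + \left(45 + G\right) \left(G + 89 \sqrt{G}\right)$)
$\frac{1}{U{\left(N{\left(-10,- \frac{14}{12} \right)} \right)} - 2545} = \frac{1}{\left(-3 + \left(\frac{1}{2} \left(-10\right)\right)^{2} + 45 \cdot \frac{1}{2} \left(-10\right) + 89 \left(\frac{1}{2} \left(-10\right)\right)^{\frac{3}{2}} + 4005 \sqrt{\frac{1}{2} \left(-10\right)}\right) - 2545} = \frac{1}{\left(-3 + \left(-5\right)^{2} + 45 \left(-5\right) + 89 \left(-5\right)^{\frac{3}{2}} + 4005 \sqrt{-5}\right) - 2545} = \frac{1}{\left(-3 + 25 - 225 + 89 \left(- 5 i \sqrt{5}\right) + 4005 i \sqrt{5}\right) - 2545} = \frac{1}{\left(-3 + 25 - 225 - 445 i \sqrt{5} + 4005 i \sqrt{5}\right) - 2545} = \frac{1}{\left(-203 + 3560 i \sqrt{5}\right) - 2545} = \frac{1}{-2748 + 3560 i \sqrt{5}}$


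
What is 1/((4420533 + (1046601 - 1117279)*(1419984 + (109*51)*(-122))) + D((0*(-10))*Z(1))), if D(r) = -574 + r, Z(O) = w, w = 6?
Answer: -1/52423530949 ≈ -1.9075e-11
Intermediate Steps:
Z(O) = 6
1/((4420533 + (1046601 - 1117279)*(1419984 + (109*51)*(-122))) + D((0*(-10))*Z(1))) = 1/((4420533 + (1046601 - 1117279)*(1419984 + (109*51)*(-122))) + (-574 + (0*(-10))*6)) = 1/((4420533 - 70678*(1419984 + 5559*(-122))) + (-574 + 0*6)) = 1/((4420533 - 70678*(1419984 - 678198)) + (-574 + 0)) = 1/((4420533 - 70678*741786) - 574) = 1/((4420533 - 52427950908) - 574) = 1/(-52423530375 - 574) = 1/(-52423530949) = -1/52423530949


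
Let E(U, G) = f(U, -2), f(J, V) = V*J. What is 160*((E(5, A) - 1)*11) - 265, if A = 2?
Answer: -19625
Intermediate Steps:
f(J, V) = J*V
E(U, G) = -2*U (E(U, G) = U*(-2) = -2*U)
160*((E(5, A) - 1)*11) - 265 = 160*((-2*5 - 1)*11) - 265 = 160*((-10 - 1)*11) - 265 = 160*(-11*11) - 265 = 160*(-121) - 265 = -19360 - 265 = -19625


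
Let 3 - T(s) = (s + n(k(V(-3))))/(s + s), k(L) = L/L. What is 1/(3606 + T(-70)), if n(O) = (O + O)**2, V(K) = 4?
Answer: 70/252597 ≈ 0.00027712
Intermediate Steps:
k(L) = 1
n(O) = 4*O**2 (n(O) = (2*O)**2 = 4*O**2)
T(s) = 3 - (4 + s)/(2*s) (T(s) = 3 - (s + 4*1**2)/(s + s) = 3 - (s + 4*1)/(2*s) = 3 - (s + 4)*1/(2*s) = 3 - (4 + s)*1/(2*s) = 3 - (4 + s)/(2*s))
1/(3606 + T(-70)) = 1/(3606 + (5/2 - 2/(-70))) = 1/(3606 + (5/2 - 2*(-1/70))) = 1/(3606 + (5/2 + 1/35)) = 1/(3606 + 177/70) = 1/(252597/70) = 70/252597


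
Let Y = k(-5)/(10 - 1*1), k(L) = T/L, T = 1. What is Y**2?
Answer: 1/2025 ≈ 0.00049383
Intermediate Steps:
k(L) = 1/L
Y = -1/45 (Y = 1/((-5)*(10 - 1*1)) = -1/(5*(10 - 1)) = -1/5/9 = -1/5*1/9 = -1/45 ≈ -0.022222)
Y**2 = (-1/45)**2 = 1/2025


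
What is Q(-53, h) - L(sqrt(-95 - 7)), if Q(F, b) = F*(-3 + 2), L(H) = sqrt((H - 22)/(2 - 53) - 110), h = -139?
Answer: 53 - sqrt(-284988 - 51*I*sqrt(102))/51 ≈ 52.991 + 10.468*I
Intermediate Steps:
L(H) = sqrt(-5588/51 - H/51) (L(H) = sqrt((-22 + H)/(-51) - 110) = sqrt((-22 + H)*(-1/51) - 110) = sqrt((22/51 - H/51) - 110) = sqrt(-5588/51 - H/51))
Q(F, b) = -F (Q(F, b) = F*(-1) = -F)
Q(-53, h) - L(sqrt(-95 - 7)) = -1*(-53) - sqrt(-284988 - 51*sqrt(-95 - 7))/51 = 53 - sqrt(-284988 - 51*I*sqrt(102))/51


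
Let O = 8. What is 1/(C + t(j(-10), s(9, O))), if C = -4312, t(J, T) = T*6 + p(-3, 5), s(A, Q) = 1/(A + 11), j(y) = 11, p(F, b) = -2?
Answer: -10/43137 ≈ -0.00023182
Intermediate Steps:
s(A, Q) = 1/(11 + A)
t(J, T) = -2 + 6*T (t(J, T) = T*6 - 2 = 6*T - 2 = -2 + 6*T)
1/(C + t(j(-10), s(9, O))) = 1/(-4312 + (-2 + 6/(11 + 9))) = 1/(-4312 + (-2 + 6/20)) = 1/(-4312 + (-2 + 6*(1/20))) = 1/(-4312 + (-2 + 3/10)) = 1/(-4312 - 17/10) = 1/(-43137/10) = -10/43137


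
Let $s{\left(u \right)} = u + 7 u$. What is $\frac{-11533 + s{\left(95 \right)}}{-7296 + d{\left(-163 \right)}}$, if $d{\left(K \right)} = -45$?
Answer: $\frac{3591}{2447} \approx 1.4675$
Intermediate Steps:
$s{\left(u \right)} = 8 u$
$\frac{-11533 + s{\left(95 \right)}}{-7296 + d{\left(-163 \right)}} = \frac{-11533 + 8 \cdot 95}{-7296 - 45} = \frac{-11533 + 760}{-7341} = \left(-10773\right) \left(- \frac{1}{7341}\right) = \frac{3591}{2447}$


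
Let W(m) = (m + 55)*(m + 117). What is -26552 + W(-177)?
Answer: -19232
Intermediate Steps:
W(m) = (55 + m)*(117 + m)
-26552 + W(-177) = -26552 + (6435 + (-177)² + 172*(-177)) = -26552 + (6435 + 31329 - 30444) = -26552 + 7320 = -19232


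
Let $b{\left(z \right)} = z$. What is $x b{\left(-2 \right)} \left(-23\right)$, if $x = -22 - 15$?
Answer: $-1702$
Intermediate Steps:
$x = -37$
$x b{\left(-2 \right)} \left(-23\right) = \left(-37\right) \left(-2\right) \left(-23\right) = 74 \left(-23\right) = -1702$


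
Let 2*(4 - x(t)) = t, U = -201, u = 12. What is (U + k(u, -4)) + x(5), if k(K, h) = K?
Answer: -375/2 ≈ -187.50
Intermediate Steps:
x(t) = 4 - t/2
(U + k(u, -4)) + x(5) = (-201 + 12) + (4 - 1/2*5) = -189 + (4 - 5/2) = -189 + 3/2 = -375/2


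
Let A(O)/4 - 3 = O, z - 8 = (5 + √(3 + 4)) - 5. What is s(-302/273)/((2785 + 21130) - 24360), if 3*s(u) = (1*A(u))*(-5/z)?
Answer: 16544/4154787 - 2068*√7/4154787 ≈ 0.0026650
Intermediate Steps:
z = 8 + √7 (z = 8 + ((5 + √(3 + 4)) - 5) = 8 + ((5 + √7) - 5) = 8 + √7 ≈ 10.646)
A(O) = 12 + 4*O
s(u) = -5*(12 + 4*u)/(3*(8 + √7)) (s(u) = ((1*(12 + 4*u))*(-5/(8 + √7)))/3 = ((12 + 4*u)*(-5/(8 + √7)))/3 = (-5*(12 + 4*u)/(8 + √7))/3 = -5*(12 + 4*u)/(3*(8 + √7)))
s(-302/273)/((2785 + 21130) - 24360) = (-5*(12 + 4*(-302/273))/(3*(8 + √7)))/((2785 + 21130) - 24360) = (-5*(12 + 4*(-302*1/273))/(3*(8 + √7)))/(23915 - 24360) = -5*(12 + 4*(-302/273))/(3*(8 + √7))/(-445) = -5*(12 - 1208/273)/(3*(8 + √7))*(-1/445) = -5/3*2068/273/(8 + √7)*(-1/445) = -10340/(819*(8 + √7))*(-1/445) = 2068/(72891*(8 + √7))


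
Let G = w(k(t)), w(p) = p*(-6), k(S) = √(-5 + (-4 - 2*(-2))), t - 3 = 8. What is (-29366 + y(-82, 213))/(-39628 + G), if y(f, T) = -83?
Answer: 291751243/392594641 - 88347*I*√5/785189282 ≈ 0.74314 - 0.0002516*I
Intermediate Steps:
t = 11 (t = 3 + 8 = 11)
k(S) = I*√5 (k(S) = √(-5 + (-4 + 4)) = √(-5 + 0) = √(-5) = I*√5)
w(p) = -6*p
G = -6*I*√5 ≈ -13.416*I
(-29366 + y(-82, 213))/(-39628 + G) = (-29366 - 83)/(-39628 - 6*I*√5) = -29449/(-39628 - 6*I*√5)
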